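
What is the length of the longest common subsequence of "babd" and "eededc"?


LCS of "babd" and "eededc"
DP table:
           e    e    d    e    d    c
      0    0    0    0    0    0    0
  b   0    0    0    0    0    0    0
  a   0    0    0    0    0    0    0
  b   0    0    0    0    0    0    0
  d   0    0    0    1    1    1    1
LCS length = dp[4][6] = 1

1


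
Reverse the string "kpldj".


Input: kpldj
Reading characters right to left:
  Position 4: 'j'
  Position 3: 'd'
  Position 2: 'l'
  Position 1: 'p'
  Position 0: 'k'
Reversed: jdlpk

jdlpk


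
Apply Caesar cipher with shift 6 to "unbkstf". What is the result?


Caesar cipher: shift "unbkstf" by 6
  'u' (pos 20) + 6 = pos 0 = 'a'
  'n' (pos 13) + 6 = pos 19 = 't'
  'b' (pos 1) + 6 = pos 7 = 'h'
  'k' (pos 10) + 6 = pos 16 = 'q'
  's' (pos 18) + 6 = pos 24 = 'y'
  't' (pos 19) + 6 = pos 25 = 'z'
  'f' (pos 5) + 6 = pos 11 = 'l'
Result: athqyzl

athqyzl


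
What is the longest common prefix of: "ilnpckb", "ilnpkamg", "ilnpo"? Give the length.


Words: ilnpckb, ilnpkamg, ilnpo
  Position 0: all 'i' => match
  Position 1: all 'l' => match
  Position 2: all 'n' => match
  Position 3: all 'p' => match
  Position 4: ('c', 'k', 'o') => mismatch, stop
LCP = "ilnp" (length 4)

4


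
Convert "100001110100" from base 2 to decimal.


Input: "100001110100" in base 2
Positional expansion:
  Digit '1' (value 1) x 2^11 = 2048
  Digit '0' (value 0) x 2^10 = 0
  Digit '0' (value 0) x 2^9 = 0
  Digit '0' (value 0) x 2^8 = 0
  Digit '0' (value 0) x 2^7 = 0
  Digit '1' (value 1) x 2^6 = 64
  Digit '1' (value 1) x 2^5 = 32
  Digit '1' (value 1) x 2^4 = 16
  Digit '0' (value 0) x 2^3 = 0
  Digit '1' (value 1) x 2^2 = 4
  Digit '0' (value 0) x 2^1 = 0
  Digit '0' (value 0) x 2^0 = 0
Sum = 2164

2164


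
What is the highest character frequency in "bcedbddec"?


Input: bcedbddec
Character counts:
  'b': 2
  'c': 2
  'd': 3
  'e': 2
Maximum frequency: 3

3


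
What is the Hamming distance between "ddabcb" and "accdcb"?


Comparing "ddabcb" and "accdcb" position by position:
  Position 0: 'd' vs 'a' => differ
  Position 1: 'd' vs 'c' => differ
  Position 2: 'a' vs 'c' => differ
  Position 3: 'b' vs 'd' => differ
  Position 4: 'c' vs 'c' => same
  Position 5: 'b' vs 'b' => same
Total differences (Hamming distance): 4

4


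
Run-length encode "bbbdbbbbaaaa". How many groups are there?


Input: bbbdbbbbaaaa
Scanning for consecutive runs:
  Group 1: 'b' x 3 (positions 0-2)
  Group 2: 'd' x 1 (positions 3-3)
  Group 3: 'b' x 4 (positions 4-7)
  Group 4: 'a' x 4 (positions 8-11)
Total groups: 4

4


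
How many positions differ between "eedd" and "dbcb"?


Comparing "eedd" and "dbcb" position by position:
  Position 0: 'e' vs 'd' => DIFFER
  Position 1: 'e' vs 'b' => DIFFER
  Position 2: 'd' vs 'c' => DIFFER
  Position 3: 'd' vs 'b' => DIFFER
Positions that differ: 4

4


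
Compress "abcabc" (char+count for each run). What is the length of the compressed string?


Input: abcabc
Runs:
  'a' x 1 => "a1"
  'b' x 1 => "b1"
  'c' x 1 => "c1"
  'a' x 1 => "a1"
  'b' x 1 => "b1"
  'c' x 1 => "c1"
Compressed: "a1b1c1a1b1c1"
Compressed length: 12

12


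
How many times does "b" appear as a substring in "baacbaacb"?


Searching for "b" in "baacbaacb"
Scanning each position:
  Position 0: "b" => MATCH
  Position 1: "a" => no
  Position 2: "a" => no
  Position 3: "c" => no
  Position 4: "b" => MATCH
  Position 5: "a" => no
  Position 6: "a" => no
  Position 7: "c" => no
  Position 8: "b" => MATCH
Total occurrences: 3

3


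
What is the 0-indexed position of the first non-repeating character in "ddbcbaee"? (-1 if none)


Input: ddbcbaee
Character frequencies:
  'a': 1
  'b': 2
  'c': 1
  'd': 2
  'e': 2
Scanning left to right for freq == 1:
  Position 0 ('d'): freq=2, skip
  Position 1 ('d'): freq=2, skip
  Position 2 ('b'): freq=2, skip
  Position 3 ('c'): unique! => answer = 3

3


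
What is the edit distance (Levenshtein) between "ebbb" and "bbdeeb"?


Computing edit distance: "ebbb" -> "bbdeeb"
DP table:
           b    b    d    e    e    b
      0    1    2    3    4    5    6
  e   1    1    2    3    3    4    5
  b   2    1    1    2    3    4    4
  b   3    2    1    2    3    4    4
  b   4    3    2    2    3    4    4
Edit distance = dp[4][6] = 4

4


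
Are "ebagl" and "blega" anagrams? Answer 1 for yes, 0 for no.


Strings: "ebagl", "blega"
Sorted first:  abegl
Sorted second: abegl
Sorted forms match => anagrams

1


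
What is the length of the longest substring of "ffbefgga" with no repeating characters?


Input: "ffbefgga"
Sliding window (track last position of each char):
  Position 0 ('f'): window [0,0] length 1 -- new best
  Position 1 ('f'): repeat (last at 0), move window start to 1
  Position 1 ('f'): window [1,1] length 1
  Position 2 ('b'): window [1,2] length 2 -- new best
  Position 3 ('e'): window [1,3] length 3 -- new best
  Position 4 ('f'): repeat (last at 1), move window start to 2
  Position 4 ('f'): window [2,4] length 3
  Position 5 ('g'): window [2,5] length 4 -- new best
  Position 6 ('g'): repeat (last at 5), move window start to 6
  Position 6 ('g'): window [6,6] length 1
  Position 7 ('a'): window [6,7] length 2
Longest substring with no repeats: "befg" with length 4

4


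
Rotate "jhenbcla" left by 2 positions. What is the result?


Input: "jhenbcla", rotate left by 2
First 2 characters: "jh"
Remaining characters: "enbcla"
Concatenate remaining + first: "enbcla" + "jh" = "enbclajh"

enbclajh


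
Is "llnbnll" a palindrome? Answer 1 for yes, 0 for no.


Input: llnbnll
Reversed: llnbnll
  Compare pos 0 ('l') with pos 6 ('l'): match
  Compare pos 1 ('l') with pos 5 ('l'): match
  Compare pos 2 ('n') with pos 4 ('n'): match
Result: palindrome

1


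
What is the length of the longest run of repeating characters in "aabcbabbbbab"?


Input: "aabcbabbbbab"
Scanning for longest run:
  Position 1 ('a'): continues run of 'a', length=2
  Position 2 ('b'): new char, reset run to 1
  Position 3 ('c'): new char, reset run to 1
  Position 4 ('b'): new char, reset run to 1
  Position 5 ('a'): new char, reset run to 1
  Position 6 ('b'): new char, reset run to 1
  Position 7 ('b'): continues run of 'b', length=2
  Position 8 ('b'): continues run of 'b', length=3
  Position 9 ('b'): continues run of 'b', length=4
  Position 10 ('a'): new char, reset run to 1
  Position 11 ('b'): new char, reset run to 1
Longest run: 'b' with length 4

4


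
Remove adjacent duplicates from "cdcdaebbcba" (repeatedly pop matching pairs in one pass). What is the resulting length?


Input: cdcdaebbcba
Stack-based adjacent duplicate removal:
  Read 'c': push. Stack: c
  Read 'd': push. Stack: cd
  Read 'c': push. Stack: cdc
  Read 'd': push. Stack: cdcd
  Read 'a': push. Stack: cdcda
  Read 'e': push. Stack: cdcdae
  Read 'b': push. Stack: cdcdaeb
  Read 'b': matches stack top 'b' => pop. Stack: cdcdae
  Read 'c': push. Stack: cdcdaec
  Read 'b': push. Stack: cdcdaecb
  Read 'a': push. Stack: cdcdaecba
Final stack: "cdcdaecba" (length 9)

9


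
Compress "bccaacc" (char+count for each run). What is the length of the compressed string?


Input: bccaacc
Runs:
  'b' x 1 => "b1"
  'c' x 2 => "c2"
  'a' x 2 => "a2"
  'c' x 2 => "c2"
Compressed: "b1c2a2c2"
Compressed length: 8

8


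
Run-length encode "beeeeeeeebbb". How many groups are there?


Input: beeeeeeeebbb
Scanning for consecutive runs:
  Group 1: 'b' x 1 (positions 0-0)
  Group 2: 'e' x 8 (positions 1-8)
  Group 3: 'b' x 3 (positions 9-11)
Total groups: 3

3


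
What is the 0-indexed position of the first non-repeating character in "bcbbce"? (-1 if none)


Input: bcbbce
Character frequencies:
  'b': 3
  'c': 2
  'e': 1
Scanning left to right for freq == 1:
  Position 0 ('b'): freq=3, skip
  Position 1 ('c'): freq=2, skip
  Position 2 ('b'): freq=3, skip
  Position 3 ('b'): freq=3, skip
  Position 4 ('c'): freq=2, skip
  Position 5 ('e'): unique! => answer = 5

5


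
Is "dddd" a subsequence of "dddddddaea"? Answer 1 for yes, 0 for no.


Check if "dddd" is a subsequence of "dddddddaea"
Greedy scan:
  Position 0 ('d'): matches sub[0] = 'd'
  Position 1 ('d'): matches sub[1] = 'd'
  Position 2 ('d'): matches sub[2] = 'd'
  Position 3 ('d'): matches sub[3] = 'd'
  Position 4 ('d'): no match needed
  Position 5 ('d'): no match needed
  Position 6 ('d'): no match needed
  Position 7 ('a'): no match needed
  Position 8 ('e'): no match needed
  Position 9 ('a'): no match needed
All 4 characters matched => is a subsequence

1


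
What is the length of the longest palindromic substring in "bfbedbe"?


Input: "bfbedbe"
Checking substrings for palindromes:
  [0:3] "bfb" (len 3) => palindrome
Longest palindromic substring: "bfb" with length 3

3


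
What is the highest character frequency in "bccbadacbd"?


Input: bccbadacbd
Character counts:
  'a': 2
  'b': 3
  'c': 3
  'd': 2
Maximum frequency: 3

3


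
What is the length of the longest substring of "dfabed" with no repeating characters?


Input: "dfabed"
Sliding window (track last position of each char):
  Position 0 ('d'): window [0,0] length 1 -- new best
  Position 1 ('f'): window [0,1] length 2 -- new best
  Position 2 ('a'): window [0,2] length 3 -- new best
  Position 3 ('b'): window [0,3] length 4 -- new best
  Position 4 ('e'): window [0,4] length 5 -- new best
  Position 5 ('d'): repeat (last at 0), move window start to 1
  Position 5 ('d'): window [1,5] length 5
Longest substring with no repeats: "dfabe" with length 5

5


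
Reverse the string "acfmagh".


Input: acfmagh
Reading characters right to left:
  Position 6: 'h'
  Position 5: 'g'
  Position 4: 'a'
  Position 3: 'm'
  Position 2: 'f'
  Position 1: 'c'
  Position 0: 'a'
Reversed: hgamfca

hgamfca


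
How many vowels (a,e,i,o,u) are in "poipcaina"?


Input: poipcaina
Checking each character:
  'p' at position 0: consonant
  'o' at position 1: vowel (running total: 1)
  'i' at position 2: vowel (running total: 2)
  'p' at position 3: consonant
  'c' at position 4: consonant
  'a' at position 5: vowel (running total: 3)
  'i' at position 6: vowel (running total: 4)
  'n' at position 7: consonant
  'a' at position 8: vowel (running total: 5)
Total vowels: 5

5


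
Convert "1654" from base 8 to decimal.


Input: "1654" in base 8
Positional expansion:
  Digit '1' (value 1) x 8^3 = 512
  Digit '6' (value 6) x 8^2 = 384
  Digit '5' (value 5) x 8^1 = 40
  Digit '4' (value 4) x 8^0 = 4
Sum = 940

940


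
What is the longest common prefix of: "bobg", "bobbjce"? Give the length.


Words: bobg, bobbjce
  Position 0: all 'b' => match
  Position 1: all 'o' => match
  Position 2: all 'b' => match
  Position 3: ('g', 'b') => mismatch, stop
LCP = "bob" (length 3)

3


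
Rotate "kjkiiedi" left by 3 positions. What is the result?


Input: "kjkiiedi", rotate left by 3
First 3 characters: "kjk"
Remaining characters: "iiedi"
Concatenate remaining + first: "iiedi" + "kjk" = "iiedikjk"

iiedikjk


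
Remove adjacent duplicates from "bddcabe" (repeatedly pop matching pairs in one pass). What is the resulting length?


Input: bddcabe
Stack-based adjacent duplicate removal:
  Read 'b': push. Stack: b
  Read 'd': push. Stack: bd
  Read 'd': matches stack top 'd' => pop. Stack: b
  Read 'c': push. Stack: bc
  Read 'a': push. Stack: bca
  Read 'b': push. Stack: bcab
  Read 'e': push. Stack: bcabe
Final stack: "bcabe" (length 5)

5


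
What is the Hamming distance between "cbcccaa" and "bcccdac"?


Comparing "cbcccaa" and "bcccdac" position by position:
  Position 0: 'c' vs 'b' => differ
  Position 1: 'b' vs 'c' => differ
  Position 2: 'c' vs 'c' => same
  Position 3: 'c' vs 'c' => same
  Position 4: 'c' vs 'd' => differ
  Position 5: 'a' vs 'a' => same
  Position 6: 'a' vs 'c' => differ
Total differences (Hamming distance): 4

4


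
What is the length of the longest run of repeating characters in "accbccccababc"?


Input: "accbccccababc"
Scanning for longest run:
  Position 1 ('c'): new char, reset run to 1
  Position 2 ('c'): continues run of 'c', length=2
  Position 3 ('b'): new char, reset run to 1
  Position 4 ('c'): new char, reset run to 1
  Position 5 ('c'): continues run of 'c', length=2
  Position 6 ('c'): continues run of 'c', length=3
  Position 7 ('c'): continues run of 'c', length=4
  Position 8 ('a'): new char, reset run to 1
  Position 9 ('b'): new char, reset run to 1
  Position 10 ('a'): new char, reset run to 1
  Position 11 ('b'): new char, reset run to 1
  Position 12 ('c'): new char, reset run to 1
Longest run: 'c' with length 4

4


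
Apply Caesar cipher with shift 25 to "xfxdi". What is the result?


Caesar cipher: shift "xfxdi" by 25
  'x' (pos 23) + 25 = pos 22 = 'w'
  'f' (pos 5) + 25 = pos 4 = 'e'
  'x' (pos 23) + 25 = pos 22 = 'w'
  'd' (pos 3) + 25 = pos 2 = 'c'
  'i' (pos 8) + 25 = pos 7 = 'h'
Result: wewch

wewch


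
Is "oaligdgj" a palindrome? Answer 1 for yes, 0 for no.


Input: oaligdgj
Reversed: jgdgilao
  Compare pos 0 ('o') with pos 7 ('j'): MISMATCH
  Compare pos 1 ('a') with pos 6 ('g'): MISMATCH
  Compare pos 2 ('l') with pos 5 ('d'): MISMATCH
  Compare pos 3 ('i') with pos 4 ('g'): MISMATCH
Result: not a palindrome

0


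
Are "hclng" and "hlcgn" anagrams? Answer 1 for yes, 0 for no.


Strings: "hclng", "hlcgn"
Sorted first:  cghln
Sorted second: cghln
Sorted forms match => anagrams

1


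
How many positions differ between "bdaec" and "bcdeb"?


Comparing "bdaec" and "bcdeb" position by position:
  Position 0: 'b' vs 'b' => same
  Position 1: 'd' vs 'c' => DIFFER
  Position 2: 'a' vs 'd' => DIFFER
  Position 3: 'e' vs 'e' => same
  Position 4: 'c' vs 'b' => DIFFER
Positions that differ: 3

3


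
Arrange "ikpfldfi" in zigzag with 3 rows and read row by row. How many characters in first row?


Zigzag "ikpfldfi" into 3 rows:
Placing characters:
  'i' => row 0
  'k' => row 1
  'p' => row 2
  'f' => row 1
  'l' => row 0
  'd' => row 1
  'f' => row 2
  'i' => row 1
Rows:
  Row 0: "il"
  Row 1: "kfdi"
  Row 2: "pf"
First row length: 2

2


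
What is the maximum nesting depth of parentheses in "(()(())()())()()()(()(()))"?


Input: "(()(())()())()()()(()(()))"
Tracking depth:
  Position 0 '(': depth becomes 1
  Position 1 '(': depth becomes 2
  Position 2 ')': depth becomes 1
  Position 3 '(': depth becomes 2
  Position 4 '(': depth becomes 3
  Position 5 ')': depth becomes 2
  Position 6 ')': depth becomes 1
  Position 7 '(': depth becomes 2
  Position 8 ')': depth becomes 1
  Position 9 '(': depth becomes 2
  Position 10 ')': depth becomes 1
  Position 11 ')': depth becomes 0
  Position 12 '(': depth becomes 1
  Position 13 ')': depth becomes 0
  Position 14 '(': depth becomes 1
  Position 15 ')': depth becomes 0
  Position 16 '(': depth becomes 1
  Position 17 ')': depth becomes 0
  Position 18 '(': depth becomes 1
  Position 19 '(': depth becomes 2
  Position 20 ')': depth becomes 1
  Position 21 '(': depth becomes 2
  Position 22 '(': depth becomes 3
  Position 23 ')': depth becomes 2
  Position 24 ')': depth becomes 1
  Position 25 ')': depth becomes 0
Maximum depth reached: 3

3


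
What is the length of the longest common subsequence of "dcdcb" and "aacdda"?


LCS of "dcdcb" and "aacdda"
DP table:
           a    a    c    d    d    a
      0    0    0    0    0    0    0
  d   0    0    0    0    1    1    1
  c   0    0    0    1    1    1    1
  d   0    0    0    1    2    2    2
  c   0    0    0    1    2    2    2
  b   0    0    0    1    2    2    2
LCS length = dp[5][6] = 2

2


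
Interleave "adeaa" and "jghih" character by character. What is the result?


Interleaving "adeaa" and "jghih":
  Position 0: 'a' from first, 'j' from second => "aj"
  Position 1: 'd' from first, 'g' from second => "dg"
  Position 2: 'e' from first, 'h' from second => "eh"
  Position 3: 'a' from first, 'i' from second => "ai"
  Position 4: 'a' from first, 'h' from second => "ah"
Result: ajdgehaiah

ajdgehaiah


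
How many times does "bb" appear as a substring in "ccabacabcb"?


Searching for "bb" in "ccabacabcb"
Scanning each position:
  Position 0: "cc" => no
  Position 1: "ca" => no
  Position 2: "ab" => no
  Position 3: "ba" => no
  Position 4: "ac" => no
  Position 5: "ca" => no
  Position 6: "ab" => no
  Position 7: "bc" => no
  Position 8: "cb" => no
Total occurrences: 0

0


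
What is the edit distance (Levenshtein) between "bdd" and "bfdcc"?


Computing edit distance: "bdd" -> "bfdcc"
DP table:
           b    f    d    c    c
      0    1    2    3    4    5
  b   1    0    1    2    3    4
  d   2    1    1    1    2    3
  d   3    2    2    1    2    3
Edit distance = dp[3][5] = 3

3


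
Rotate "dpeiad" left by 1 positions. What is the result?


Input: "dpeiad", rotate left by 1
First 1 characters: "d"
Remaining characters: "peiad"
Concatenate remaining + first: "peiad" + "d" = "peiadd"

peiadd


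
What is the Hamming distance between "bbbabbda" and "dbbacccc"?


Comparing "bbbabbda" and "dbbacccc" position by position:
  Position 0: 'b' vs 'd' => differ
  Position 1: 'b' vs 'b' => same
  Position 2: 'b' vs 'b' => same
  Position 3: 'a' vs 'a' => same
  Position 4: 'b' vs 'c' => differ
  Position 5: 'b' vs 'c' => differ
  Position 6: 'd' vs 'c' => differ
  Position 7: 'a' vs 'c' => differ
Total differences (Hamming distance): 5

5


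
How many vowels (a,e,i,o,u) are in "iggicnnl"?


Input: iggicnnl
Checking each character:
  'i' at position 0: vowel (running total: 1)
  'g' at position 1: consonant
  'g' at position 2: consonant
  'i' at position 3: vowel (running total: 2)
  'c' at position 4: consonant
  'n' at position 5: consonant
  'n' at position 6: consonant
  'l' at position 7: consonant
Total vowels: 2

2


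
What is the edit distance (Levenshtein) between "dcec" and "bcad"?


Computing edit distance: "dcec" -> "bcad"
DP table:
           b    c    a    d
      0    1    2    3    4
  d   1    1    2    3    3
  c   2    2    1    2    3
  e   3    3    2    2    3
  c   4    4    3    3    3
Edit distance = dp[4][4] = 3

3


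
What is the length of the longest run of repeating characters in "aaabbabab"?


Input: "aaabbabab"
Scanning for longest run:
  Position 1 ('a'): continues run of 'a', length=2
  Position 2 ('a'): continues run of 'a', length=3
  Position 3 ('b'): new char, reset run to 1
  Position 4 ('b'): continues run of 'b', length=2
  Position 5 ('a'): new char, reset run to 1
  Position 6 ('b'): new char, reset run to 1
  Position 7 ('a'): new char, reset run to 1
  Position 8 ('b'): new char, reset run to 1
Longest run: 'a' with length 3

3


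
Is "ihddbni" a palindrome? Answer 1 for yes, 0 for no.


Input: ihddbni
Reversed: inbddhi
  Compare pos 0 ('i') with pos 6 ('i'): match
  Compare pos 1 ('h') with pos 5 ('n'): MISMATCH
  Compare pos 2 ('d') with pos 4 ('b'): MISMATCH
Result: not a palindrome

0


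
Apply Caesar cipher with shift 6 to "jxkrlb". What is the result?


Caesar cipher: shift "jxkrlb" by 6
  'j' (pos 9) + 6 = pos 15 = 'p'
  'x' (pos 23) + 6 = pos 3 = 'd'
  'k' (pos 10) + 6 = pos 16 = 'q'
  'r' (pos 17) + 6 = pos 23 = 'x'
  'l' (pos 11) + 6 = pos 17 = 'r'
  'b' (pos 1) + 6 = pos 7 = 'h'
Result: pdqxrh

pdqxrh


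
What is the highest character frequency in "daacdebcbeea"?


Input: daacdebcbeea
Character counts:
  'a': 3
  'b': 2
  'c': 2
  'd': 2
  'e': 3
Maximum frequency: 3

3


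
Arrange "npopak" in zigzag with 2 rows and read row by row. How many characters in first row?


Zigzag "npopak" into 2 rows:
Placing characters:
  'n' => row 0
  'p' => row 1
  'o' => row 0
  'p' => row 1
  'a' => row 0
  'k' => row 1
Rows:
  Row 0: "noa"
  Row 1: "ppk"
First row length: 3

3


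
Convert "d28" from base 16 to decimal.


Input: "d28" in base 16
Positional expansion:
  Digit 'd' (value 13) x 16^2 = 3328
  Digit '2' (value 2) x 16^1 = 32
  Digit '8' (value 8) x 16^0 = 8
Sum = 3368

3368


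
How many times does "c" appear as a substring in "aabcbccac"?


Searching for "c" in "aabcbccac"
Scanning each position:
  Position 0: "a" => no
  Position 1: "a" => no
  Position 2: "b" => no
  Position 3: "c" => MATCH
  Position 4: "b" => no
  Position 5: "c" => MATCH
  Position 6: "c" => MATCH
  Position 7: "a" => no
  Position 8: "c" => MATCH
Total occurrences: 4

4


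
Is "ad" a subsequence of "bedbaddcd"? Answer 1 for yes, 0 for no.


Check if "ad" is a subsequence of "bedbaddcd"
Greedy scan:
  Position 0 ('b'): no match needed
  Position 1 ('e'): no match needed
  Position 2 ('d'): no match needed
  Position 3 ('b'): no match needed
  Position 4 ('a'): matches sub[0] = 'a'
  Position 5 ('d'): matches sub[1] = 'd'
  Position 6 ('d'): no match needed
  Position 7 ('c'): no match needed
  Position 8 ('d'): no match needed
All 2 characters matched => is a subsequence

1


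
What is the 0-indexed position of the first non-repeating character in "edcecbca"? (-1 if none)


Input: edcecbca
Character frequencies:
  'a': 1
  'b': 1
  'c': 3
  'd': 1
  'e': 2
Scanning left to right for freq == 1:
  Position 0 ('e'): freq=2, skip
  Position 1 ('d'): unique! => answer = 1

1


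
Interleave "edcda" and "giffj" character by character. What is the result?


Interleaving "edcda" and "giffj":
  Position 0: 'e' from first, 'g' from second => "eg"
  Position 1: 'd' from first, 'i' from second => "di"
  Position 2: 'c' from first, 'f' from second => "cf"
  Position 3: 'd' from first, 'f' from second => "df"
  Position 4: 'a' from first, 'j' from second => "aj"
Result: egdicfdfaj

egdicfdfaj


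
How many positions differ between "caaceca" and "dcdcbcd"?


Comparing "caaceca" and "dcdcbcd" position by position:
  Position 0: 'c' vs 'd' => DIFFER
  Position 1: 'a' vs 'c' => DIFFER
  Position 2: 'a' vs 'd' => DIFFER
  Position 3: 'c' vs 'c' => same
  Position 4: 'e' vs 'b' => DIFFER
  Position 5: 'c' vs 'c' => same
  Position 6: 'a' vs 'd' => DIFFER
Positions that differ: 5

5


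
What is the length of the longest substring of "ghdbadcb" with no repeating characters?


Input: "ghdbadcb"
Sliding window (track last position of each char):
  Position 0 ('g'): window [0,0] length 1 -- new best
  Position 1 ('h'): window [0,1] length 2 -- new best
  Position 2 ('d'): window [0,2] length 3 -- new best
  Position 3 ('b'): window [0,3] length 4 -- new best
  Position 4 ('a'): window [0,4] length 5 -- new best
  Position 5 ('d'): repeat (last at 2), move window start to 3
  Position 5 ('d'): window [3,5] length 3
  Position 6 ('c'): window [3,6] length 4
  Position 7 ('b'): repeat (last at 3), move window start to 4
  Position 7 ('b'): window [4,7] length 4
Longest substring with no repeats: "ghdba" with length 5

5


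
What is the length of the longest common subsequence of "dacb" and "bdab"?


LCS of "dacb" and "bdab"
DP table:
           b    d    a    b
      0    0    0    0    0
  d   0    0    1    1    1
  a   0    0    1    2    2
  c   0    0    1    2    2
  b   0    1    1    2    3
LCS length = dp[4][4] = 3

3


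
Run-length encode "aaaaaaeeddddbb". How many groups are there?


Input: aaaaaaeeddddbb
Scanning for consecutive runs:
  Group 1: 'a' x 6 (positions 0-5)
  Group 2: 'e' x 2 (positions 6-7)
  Group 3: 'd' x 4 (positions 8-11)
  Group 4: 'b' x 2 (positions 12-13)
Total groups: 4

4


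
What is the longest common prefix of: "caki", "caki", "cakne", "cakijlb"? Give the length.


Words: caki, caki, cakne, cakijlb
  Position 0: all 'c' => match
  Position 1: all 'a' => match
  Position 2: all 'k' => match
  Position 3: ('i', 'i', 'n', 'i') => mismatch, stop
LCP = "cak" (length 3)

3


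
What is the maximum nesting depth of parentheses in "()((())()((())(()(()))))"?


Input: "()((())()((())(()(()))))"
Tracking depth:
  Position 0 '(': depth becomes 1
  Position 1 ')': depth becomes 0
  Position 2 '(': depth becomes 1
  Position 3 '(': depth becomes 2
  Position 4 '(': depth becomes 3
  Position 5 ')': depth becomes 2
  Position 6 ')': depth becomes 1
  Position 7 '(': depth becomes 2
  Position 8 ')': depth becomes 1
  Position 9 '(': depth becomes 2
  Position 10 '(': depth becomes 3
  Position 11 '(': depth becomes 4
  Position 12 ')': depth becomes 3
  Position 13 ')': depth becomes 2
  Position 14 '(': depth becomes 3
  Position 15 '(': depth becomes 4
  Position 16 ')': depth becomes 3
  Position 17 '(': depth becomes 4
  Position 18 '(': depth becomes 5
  Position 19 ')': depth becomes 4
  Position 20 ')': depth becomes 3
  Position 21 ')': depth becomes 2
  Position 22 ')': depth becomes 1
  Position 23 ')': depth becomes 0
Maximum depth reached: 5

5


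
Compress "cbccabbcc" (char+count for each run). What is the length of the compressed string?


Input: cbccabbcc
Runs:
  'c' x 1 => "c1"
  'b' x 1 => "b1"
  'c' x 2 => "c2"
  'a' x 1 => "a1"
  'b' x 2 => "b2"
  'c' x 2 => "c2"
Compressed: "c1b1c2a1b2c2"
Compressed length: 12

12


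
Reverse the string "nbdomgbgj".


Input: nbdomgbgj
Reading characters right to left:
  Position 8: 'j'
  Position 7: 'g'
  Position 6: 'b'
  Position 5: 'g'
  Position 4: 'm'
  Position 3: 'o'
  Position 2: 'd'
  Position 1: 'b'
  Position 0: 'n'
Reversed: jgbgmodbn

jgbgmodbn


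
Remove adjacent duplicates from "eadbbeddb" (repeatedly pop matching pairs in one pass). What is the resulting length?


Input: eadbbeddb
Stack-based adjacent duplicate removal:
  Read 'e': push. Stack: e
  Read 'a': push. Stack: ea
  Read 'd': push. Stack: ead
  Read 'b': push. Stack: eadb
  Read 'b': matches stack top 'b' => pop. Stack: ead
  Read 'e': push. Stack: eade
  Read 'd': push. Stack: eaded
  Read 'd': matches stack top 'd' => pop. Stack: eade
  Read 'b': push. Stack: eadeb
Final stack: "eadeb" (length 5)

5


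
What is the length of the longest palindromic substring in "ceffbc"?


Input: "ceffbc"
Checking substrings for palindromes:
  [2:4] "ff" (len 2) => palindrome
Longest palindromic substring: "ff" with length 2

2


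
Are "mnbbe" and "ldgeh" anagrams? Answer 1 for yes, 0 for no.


Strings: "mnbbe", "ldgeh"
Sorted first:  bbemn
Sorted second: deghl
Differ at position 0: 'b' vs 'd' => not anagrams

0


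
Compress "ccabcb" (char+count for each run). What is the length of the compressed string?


Input: ccabcb
Runs:
  'c' x 2 => "c2"
  'a' x 1 => "a1"
  'b' x 1 => "b1"
  'c' x 1 => "c1"
  'b' x 1 => "b1"
Compressed: "c2a1b1c1b1"
Compressed length: 10

10


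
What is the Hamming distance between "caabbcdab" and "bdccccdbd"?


Comparing "caabbcdab" and "bdccccdbd" position by position:
  Position 0: 'c' vs 'b' => differ
  Position 1: 'a' vs 'd' => differ
  Position 2: 'a' vs 'c' => differ
  Position 3: 'b' vs 'c' => differ
  Position 4: 'b' vs 'c' => differ
  Position 5: 'c' vs 'c' => same
  Position 6: 'd' vs 'd' => same
  Position 7: 'a' vs 'b' => differ
  Position 8: 'b' vs 'd' => differ
Total differences (Hamming distance): 7

7


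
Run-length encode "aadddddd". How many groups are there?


Input: aadddddd
Scanning for consecutive runs:
  Group 1: 'a' x 2 (positions 0-1)
  Group 2: 'd' x 6 (positions 2-7)
Total groups: 2

2


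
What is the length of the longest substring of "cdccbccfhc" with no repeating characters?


Input: "cdccbccfhc"
Sliding window (track last position of each char):
  Position 0 ('c'): window [0,0] length 1 -- new best
  Position 1 ('d'): window [0,1] length 2 -- new best
  Position 2 ('c'): repeat (last at 0), move window start to 1
  Position 2 ('c'): window [1,2] length 2
  Position 3 ('c'): repeat (last at 2), move window start to 3
  Position 3 ('c'): window [3,3] length 1
  Position 4 ('b'): window [3,4] length 2
  Position 5 ('c'): repeat (last at 3), move window start to 4
  Position 5 ('c'): window [4,5] length 2
  Position 6 ('c'): repeat (last at 5), move window start to 6
  Position 6 ('c'): window [6,6] length 1
  Position 7 ('f'): window [6,7] length 2
  Position 8 ('h'): window [6,8] length 3 -- new best
  Position 9 ('c'): repeat (last at 6), move window start to 7
  Position 9 ('c'): window [7,9] length 3
Longest substring with no repeats: "cfh" with length 3

3


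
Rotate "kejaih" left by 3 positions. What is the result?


Input: "kejaih", rotate left by 3
First 3 characters: "kej"
Remaining characters: "aih"
Concatenate remaining + first: "aih" + "kej" = "aihkej"

aihkej


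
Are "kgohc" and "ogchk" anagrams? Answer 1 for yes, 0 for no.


Strings: "kgohc", "ogchk"
Sorted first:  cghko
Sorted second: cghko
Sorted forms match => anagrams

1


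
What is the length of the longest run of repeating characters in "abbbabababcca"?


Input: "abbbabababcca"
Scanning for longest run:
  Position 1 ('b'): new char, reset run to 1
  Position 2 ('b'): continues run of 'b', length=2
  Position 3 ('b'): continues run of 'b', length=3
  Position 4 ('a'): new char, reset run to 1
  Position 5 ('b'): new char, reset run to 1
  Position 6 ('a'): new char, reset run to 1
  Position 7 ('b'): new char, reset run to 1
  Position 8 ('a'): new char, reset run to 1
  Position 9 ('b'): new char, reset run to 1
  Position 10 ('c'): new char, reset run to 1
  Position 11 ('c'): continues run of 'c', length=2
  Position 12 ('a'): new char, reset run to 1
Longest run: 'b' with length 3

3


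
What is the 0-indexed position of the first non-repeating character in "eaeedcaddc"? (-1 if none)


Input: eaeedcaddc
Character frequencies:
  'a': 2
  'c': 2
  'd': 3
  'e': 3
Scanning left to right for freq == 1:
  Position 0 ('e'): freq=3, skip
  Position 1 ('a'): freq=2, skip
  Position 2 ('e'): freq=3, skip
  Position 3 ('e'): freq=3, skip
  Position 4 ('d'): freq=3, skip
  Position 5 ('c'): freq=2, skip
  Position 6 ('a'): freq=2, skip
  Position 7 ('d'): freq=3, skip
  Position 8 ('d'): freq=3, skip
  Position 9 ('c'): freq=2, skip
  No unique character found => answer = -1

-1


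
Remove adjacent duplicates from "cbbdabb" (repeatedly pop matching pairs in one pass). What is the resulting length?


Input: cbbdabb
Stack-based adjacent duplicate removal:
  Read 'c': push. Stack: c
  Read 'b': push. Stack: cb
  Read 'b': matches stack top 'b' => pop. Stack: c
  Read 'd': push. Stack: cd
  Read 'a': push. Stack: cda
  Read 'b': push. Stack: cdab
  Read 'b': matches stack top 'b' => pop. Stack: cda
Final stack: "cda" (length 3)

3


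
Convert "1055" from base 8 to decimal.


Input: "1055" in base 8
Positional expansion:
  Digit '1' (value 1) x 8^3 = 512
  Digit '0' (value 0) x 8^2 = 0
  Digit '5' (value 5) x 8^1 = 40
  Digit '5' (value 5) x 8^0 = 5
Sum = 557

557


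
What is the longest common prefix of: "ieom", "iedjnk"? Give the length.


Words: ieom, iedjnk
  Position 0: all 'i' => match
  Position 1: all 'e' => match
  Position 2: ('o', 'd') => mismatch, stop
LCP = "ie" (length 2)

2


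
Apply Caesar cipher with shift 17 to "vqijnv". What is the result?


Caesar cipher: shift "vqijnv" by 17
  'v' (pos 21) + 17 = pos 12 = 'm'
  'q' (pos 16) + 17 = pos 7 = 'h'
  'i' (pos 8) + 17 = pos 25 = 'z'
  'j' (pos 9) + 17 = pos 0 = 'a'
  'n' (pos 13) + 17 = pos 4 = 'e'
  'v' (pos 21) + 17 = pos 12 = 'm'
Result: mhzaem

mhzaem


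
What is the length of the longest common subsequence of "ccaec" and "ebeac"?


LCS of "ccaec" and "ebeac"
DP table:
           e    b    e    a    c
      0    0    0    0    0    0
  c   0    0    0    0    0    1
  c   0    0    0    0    0    1
  a   0    0    0    0    1    1
  e   0    1    1    1    1    1
  c   0    1    1    1    1    2
LCS length = dp[5][5] = 2

2


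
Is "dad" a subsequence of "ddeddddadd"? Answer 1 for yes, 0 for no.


Check if "dad" is a subsequence of "ddeddddadd"
Greedy scan:
  Position 0 ('d'): matches sub[0] = 'd'
  Position 1 ('d'): no match needed
  Position 2 ('e'): no match needed
  Position 3 ('d'): no match needed
  Position 4 ('d'): no match needed
  Position 5 ('d'): no match needed
  Position 6 ('d'): no match needed
  Position 7 ('a'): matches sub[1] = 'a'
  Position 8 ('d'): matches sub[2] = 'd'
  Position 9 ('d'): no match needed
All 3 characters matched => is a subsequence

1


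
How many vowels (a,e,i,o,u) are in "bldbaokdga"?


Input: bldbaokdga
Checking each character:
  'b' at position 0: consonant
  'l' at position 1: consonant
  'd' at position 2: consonant
  'b' at position 3: consonant
  'a' at position 4: vowel (running total: 1)
  'o' at position 5: vowel (running total: 2)
  'k' at position 6: consonant
  'd' at position 7: consonant
  'g' at position 8: consonant
  'a' at position 9: vowel (running total: 3)
Total vowels: 3

3


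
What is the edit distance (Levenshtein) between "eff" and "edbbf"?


Computing edit distance: "eff" -> "edbbf"
DP table:
           e    d    b    b    f
      0    1    2    3    4    5
  e   1    0    1    2    3    4
  f   2    1    1    2    3    3
  f   3    2    2    2    3    3
Edit distance = dp[3][5] = 3

3


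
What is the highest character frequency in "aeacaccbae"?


Input: aeacaccbae
Character counts:
  'a': 4
  'b': 1
  'c': 3
  'e': 2
Maximum frequency: 4

4


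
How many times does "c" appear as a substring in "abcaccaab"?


Searching for "c" in "abcaccaab"
Scanning each position:
  Position 0: "a" => no
  Position 1: "b" => no
  Position 2: "c" => MATCH
  Position 3: "a" => no
  Position 4: "c" => MATCH
  Position 5: "c" => MATCH
  Position 6: "a" => no
  Position 7: "a" => no
  Position 8: "b" => no
Total occurrences: 3

3


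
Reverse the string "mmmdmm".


Input: mmmdmm
Reading characters right to left:
  Position 5: 'm'
  Position 4: 'm'
  Position 3: 'd'
  Position 2: 'm'
  Position 1: 'm'
  Position 0: 'm'
Reversed: mmdmmm

mmdmmm


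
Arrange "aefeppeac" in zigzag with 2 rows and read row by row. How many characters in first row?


Zigzag "aefeppeac" into 2 rows:
Placing characters:
  'a' => row 0
  'e' => row 1
  'f' => row 0
  'e' => row 1
  'p' => row 0
  'p' => row 1
  'e' => row 0
  'a' => row 1
  'c' => row 0
Rows:
  Row 0: "afpec"
  Row 1: "eepa"
First row length: 5

5


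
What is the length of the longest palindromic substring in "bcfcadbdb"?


Input: "bcfcadbdb"
Checking substrings for palindromes:
  [1:4] "cfc" (len 3) => palindrome
  [5:8] "dbd" (len 3) => palindrome
  [6:9] "bdb" (len 3) => palindrome
Longest palindromic substring: "cfc" with length 3

3


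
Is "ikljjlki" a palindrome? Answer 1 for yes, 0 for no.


Input: ikljjlki
Reversed: ikljjlki
  Compare pos 0 ('i') with pos 7 ('i'): match
  Compare pos 1 ('k') with pos 6 ('k'): match
  Compare pos 2 ('l') with pos 5 ('l'): match
  Compare pos 3 ('j') with pos 4 ('j'): match
Result: palindrome

1


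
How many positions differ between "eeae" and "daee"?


Comparing "eeae" and "daee" position by position:
  Position 0: 'e' vs 'd' => DIFFER
  Position 1: 'e' vs 'a' => DIFFER
  Position 2: 'a' vs 'e' => DIFFER
  Position 3: 'e' vs 'e' => same
Positions that differ: 3

3


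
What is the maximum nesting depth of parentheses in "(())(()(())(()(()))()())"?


Input: "(())(()(())(()(()))()())"
Tracking depth:
  Position 0 '(': depth becomes 1
  Position 1 '(': depth becomes 2
  Position 2 ')': depth becomes 1
  Position 3 ')': depth becomes 0
  Position 4 '(': depth becomes 1
  Position 5 '(': depth becomes 2
  Position 6 ')': depth becomes 1
  Position 7 '(': depth becomes 2
  Position 8 '(': depth becomes 3
  Position 9 ')': depth becomes 2
  Position 10 ')': depth becomes 1
  Position 11 '(': depth becomes 2
  Position 12 '(': depth becomes 3
  Position 13 ')': depth becomes 2
  Position 14 '(': depth becomes 3
  Position 15 '(': depth becomes 4
  Position 16 ')': depth becomes 3
  Position 17 ')': depth becomes 2
  Position 18 ')': depth becomes 1
  Position 19 '(': depth becomes 2
  Position 20 ')': depth becomes 1
  Position 21 '(': depth becomes 2
  Position 22 ')': depth becomes 1
  Position 23 ')': depth becomes 0
Maximum depth reached: 4

4


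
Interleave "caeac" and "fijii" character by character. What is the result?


Interleaving "caeac" and "fijii":
  Position 0: 'c' from first, 'f' from second => "cf"
  Position 1: 'a' from first, 'i' from second => "ai"
  Position 2: 'e' from first, 'j' from second => "ej"
  Position 3: 'a' from first, 'i' from second => "ai"
  Position 4: 'c' from first, 'i' from second => "ci"
Result: cfaiejaici

cfaiejaici


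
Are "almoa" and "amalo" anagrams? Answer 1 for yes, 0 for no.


Strings: "almoa", "amalo"
Sorted first:  aalmo
Sorted second: aalmo
Sorted forms match => anagrams

1


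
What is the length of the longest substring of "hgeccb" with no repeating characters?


Input: "hgeccb"
Sliding window (track last position of each char):
  Position 0 ('h'): window [0,0] length 1 -- new best
  Position 1 ('g'): window [0,1] length 2 -- new best
  Position 2 ('e'): window [0,2] length 3 -- new best
  Position 3 ('c'): window [0,3] length 4 -- new best
  Position 4 ('c'): repeat (last at 3), move window start to 4
  Position 4 ('c'): window [4,4] length 1
  Position 5 ('b'): window [4,5] length 2
Longest substring with no repeats: "hgec" with length 4

4


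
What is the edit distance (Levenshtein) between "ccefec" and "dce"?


Computing edit distance: "ccefec" -> "dce"
DP table:
           d    c    e
      0    1    2    3
  c   1    1    1    2
  c   2    2    1    2
  e   3    3    2    1
  f   4    4    3    2
  e   5    5    4    3
  c   6    6    5    4
Edit distance = dp[6][3] = 4

4


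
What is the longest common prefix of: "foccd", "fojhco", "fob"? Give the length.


Words: foccd, fojhco, fob
  Position 0: all 'f' => match
  Position 1: all 'o' => match
  Position 2: ('c', 'j', 'b') => mismatch, stop
LCP = "fo" (length 2)

2


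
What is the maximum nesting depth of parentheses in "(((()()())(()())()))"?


Input: "(((()()())(()())()))"
Tracking depth:
  Position 0 '(': depth becomes 1
  Position 1 '(': depth becomes 2
  Position 2 '(': depth becomes 3
  Position 3 '(': depth becomes 4
  Position 4 ')': depth becomes 3
  Position 5 '(': depth becomes 4
  Position 6 ')': depth becomes 3
  Position 7 '(': depth becomes 4
  Position 8 ')': depth becomes 3
  Position 9 ')': depth becomes 2
  Position 10 '(': depth becomes 3
  Position 11 '(': depth becomes 4
  Position 12 ')': depth becomes 3
  Position 13 '(': depth becomes 4
  Position 14 ')': depth becomes 3
  Position 15 ')': depth becomes 2
  Position 16 '(': depth becomes 3
  Position 17 ')': depth becomes 2
  Position 18 ')': depth becomes 1
  Position 19 ')': depth becomes 0
Maximum depth reached: 4

4


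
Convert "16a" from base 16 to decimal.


Input: "16a" in base 16
Positional expansion:
  Digit '1' (value 1) x 16^2 = 256
  Digit '6' (value 6) x 16^1 = 96
  Digit 'a' (value 10) x 16^0 = 10
Sum = 362

362


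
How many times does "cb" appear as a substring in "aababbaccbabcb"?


Searching for "cb" in "aababbaccbabcb"
Scanning each position:
  Position 0: "aa" => no
  Position 1: "ab" => no
  Position 2: "ba" => no
  Position 3: "ab" => no
  Position 4: "bb" => no
  Position 5: "ba" => no
  Position 6: "ac" => no
  Position 7: "cc" => no
  Position 8: "cb" => MATCH
  Position 9: "ba" => no
  Position 10: "ab" => no
  Position 11: "bc" => no
  Position 12: "cb" => MATCH
Total occurrences: 2

2


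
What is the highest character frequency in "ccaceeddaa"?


Input: ccaceeddaa
Character counts:
  'a': 3
  'c': 3
  'd': 2
  'e': 2
Maximum frequency: 3

3


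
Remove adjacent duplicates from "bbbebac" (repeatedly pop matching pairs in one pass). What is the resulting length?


Input: bbbebac
Stack-based adjacent duplicate removal:
  Read 'b': push. Stack: b
  Read 'b': matches stack top 'b' => pop. Stack: (empty)
  Read 'b': push. Stack: b
  Read 'e': push. Stack: be
  Read 'b': push. Stack: beb
  Read 'a': push. Stack: beba
  Read 'c': push. Stack: bebac
Final stack: "bebac" (length 5)

5


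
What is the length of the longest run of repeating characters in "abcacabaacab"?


Input: "abcacabaacab"
Scanning for longest run:
  Position 1 ('b'): new char, reset run to 1
  Position 2 ('c'): new char, reset run to 1
  Position 3 ('a'): new char, reset run to 1
  Position 4 ('c'): new char, reset run to 1
  Position 5 ('a'): new char, reset run to 1
  Position 6 ('b'): new char, reset run to 1
  Position 7 ('a'): new char, reset run to 1
  Position 8 ('a'): continues run of 'a', length=2
  Position 9 ('c'): new char, reset run to 1
  Position 10 ('a'): new char, reset run to 1
  Position 11 ('b'): new char, reset run to 1
Longest run: 'a' with length 2

2
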